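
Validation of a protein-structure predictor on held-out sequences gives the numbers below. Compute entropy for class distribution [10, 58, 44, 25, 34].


Probabilities: [10/171, 58/171, 44/171, 25/171, 34/171] ≈ [0.0585, 0.3392, 0.2573, 0.1462, 0.1988]
H = -((10/171)·log₂(10/171) + (58/171)·log₂(58/171) + (44/171)·log₂(44/171) + (25/171)·log₂(25/171) + (34/171)·log₂(34/171))
  = 2.1414 bits

2.1414 bits


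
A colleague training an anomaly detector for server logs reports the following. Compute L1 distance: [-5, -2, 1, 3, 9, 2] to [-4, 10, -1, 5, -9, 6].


d = |-5+ 4| + |-2-10| + |1+ 1| + |3-5| + |9+ 9| + |2-6|
  = 1 + 12 + 2 + 2 + 18 + 4
  = 39

39


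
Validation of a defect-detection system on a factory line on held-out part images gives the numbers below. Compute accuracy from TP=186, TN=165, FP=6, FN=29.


Accuracy = (TP+TN)/(TP+TN+FP+FN)
= (186+165)/(386)
= 351/386 = 90.93%

90.93%


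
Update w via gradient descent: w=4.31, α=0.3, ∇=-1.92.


w_new = w - α·∇
= 4.31 - 0.3·-1.92
= 4.31 + 0.576
= 4.886

4.886


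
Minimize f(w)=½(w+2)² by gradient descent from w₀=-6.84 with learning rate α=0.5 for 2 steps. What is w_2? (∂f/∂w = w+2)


step 1: grad = -6.84+2 = -4.84; w = -6.84 - 0.5·(-4.84) = -4.42
step 2: grad = -4.42+2 = -2.42; w = -4.42 - 0.5·(-2.42) = -3.21

-3.21


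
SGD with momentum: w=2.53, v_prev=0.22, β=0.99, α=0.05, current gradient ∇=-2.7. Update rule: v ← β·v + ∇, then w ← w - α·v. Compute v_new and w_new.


v_new = 0.99·0.22 - 2.7 = 0.2178 - 2.7 = -2.4822
w_new = 2.53 - 0.05·-2.4822 = 2.53 + 0.12411 = 2.65411

v_new=-2.4822, w_new=2.65411


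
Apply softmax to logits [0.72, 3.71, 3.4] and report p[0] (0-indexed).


Exponentials: e^0.72=2.0544, e^3.71=40.8538, e^3.4=29.9641
Sum = 72.8723
Softmax = [0.0282, 0.5606, 0.4112]
p[0] = 2.0544/72.8723 = 0.0282

0.0282


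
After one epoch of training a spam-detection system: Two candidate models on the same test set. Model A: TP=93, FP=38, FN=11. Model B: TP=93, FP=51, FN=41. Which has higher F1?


Model A: P=93/131=0.7099, R=93/104=0.8942, F1=2PR/(P+R)=2TP/(2TP+FP+FN)=186/235=0.7915
Model B: P=93/144=0.6458, R=93/134=0.694, F1=2PR/(P+R)=2TP/(2TP+FP+FN)=186/278=0.6691
0.7915 > 0.6691 → Model A

Model A


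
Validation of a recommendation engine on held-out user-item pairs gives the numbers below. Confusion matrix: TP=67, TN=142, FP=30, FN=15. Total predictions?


Total = TP + TN + FP + FN
= 67 + 142 + 30 + 15
= 254
(Predicted positive: 97, predicted negative: 157)

254


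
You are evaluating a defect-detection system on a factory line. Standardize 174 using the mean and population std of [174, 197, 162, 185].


μ = 179.5, σ = 12.9711
z = (174 - 179.5)/12.9711 = -0.424

-0.424


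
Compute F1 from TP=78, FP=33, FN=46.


Precision = 78/111 = 0.7027
Recall = 78/124 = 0.629
F1 = 2·P·R/(P+R) = 2·TP/(2·TP+FP+FN) = 156/(156+33+46) = 156/235 = 0.6638

0.6638


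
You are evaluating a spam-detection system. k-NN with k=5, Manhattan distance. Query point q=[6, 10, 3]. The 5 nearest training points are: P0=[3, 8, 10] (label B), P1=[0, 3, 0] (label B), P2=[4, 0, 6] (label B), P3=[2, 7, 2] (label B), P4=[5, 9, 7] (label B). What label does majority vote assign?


d(q,P0) = 12  (label B)
d(q,P1) = 16  (label B)
d(q,P2) = 15  (label B)
d(q,P3) = 8  (label B)
d(q,P4) = 6  (label B)
Votes: A=0, B=5
Majority → B

B


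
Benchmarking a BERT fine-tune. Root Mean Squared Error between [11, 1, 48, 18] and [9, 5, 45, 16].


MSE = 33/4 = 8.25
RMSE = √(33/4) = 2.8723

2.8723


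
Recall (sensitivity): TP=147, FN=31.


Recall = TP/(TP+FN)
= 147/(147+31)
= 147/178 = 82.58%

82.58%


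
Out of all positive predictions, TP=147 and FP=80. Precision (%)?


Precision = TP/(TP+FP)
= 147/(147+80)
= 147/227 = 64.76%

64.76%


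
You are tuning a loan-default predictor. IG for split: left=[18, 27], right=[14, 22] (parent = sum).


Parent = [32, 49], H_parent = 0.968
H_left = 0.971 (n=45), H_right = 0.9641 (n=36)
H_children = (45/81)·0.971 + (36/81)·0.9641 = 0.9679
IG = 0.968 - 0.9679 = 0.0001

0.0001


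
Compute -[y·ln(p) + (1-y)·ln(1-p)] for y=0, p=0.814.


BCE = -[y·ln(p) + (1-y)·ln(1-p)]
= -0 - 1·ln(1-0.814)
= -ln(0.186) = 1.682

1.682


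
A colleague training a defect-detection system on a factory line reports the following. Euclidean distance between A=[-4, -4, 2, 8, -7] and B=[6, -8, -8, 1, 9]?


d = √((-4-6)² + (-4+ 8)² + (2+ 8)² + (8-1)² + (-7-9)²)
  = √(100 + 16 + 100 + 49 + 256)
  = √521 = 22.8254

22.8254


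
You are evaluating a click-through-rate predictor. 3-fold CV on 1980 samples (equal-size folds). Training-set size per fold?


Fold size = 1980/3 = 660
Training per fold = 1980 - 660 = 1320

1320


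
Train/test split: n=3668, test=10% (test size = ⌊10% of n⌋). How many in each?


Test = ⌊3668·10/100⌋ = 366
Train = 3668 - 366 = 3302

Train: 3302, Test: 366


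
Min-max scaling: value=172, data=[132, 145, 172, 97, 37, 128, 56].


min=37, max=172
(172-37)/(172-37) = 135/135 = 1.0

1.0


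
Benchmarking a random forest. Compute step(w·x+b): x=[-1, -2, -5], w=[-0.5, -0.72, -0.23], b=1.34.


z = (-1)·(-0.5) + (-2)·(-0.72) + (-5)·(-0.23) + 1.34
  = 4.43
step(z) = 1 (z≥0)

1


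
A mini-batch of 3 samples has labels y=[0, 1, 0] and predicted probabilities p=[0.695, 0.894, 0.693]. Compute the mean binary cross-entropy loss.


L[0] = -ln(1-0.695) = -ln(0.305) = 1.1874
L[1] = -ln(0.894) = 0.112
L[2] = -ln(1-0.693) = -ln(0.307) = 1.1809
mean = (1.1874 + 0.112 + 1.1809)/3 = 0.8268

0.8268


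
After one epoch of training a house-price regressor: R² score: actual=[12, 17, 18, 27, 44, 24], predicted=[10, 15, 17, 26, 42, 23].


ȳ = 23.6667
SS_res = Σ(y-ŷ)² = 15
SS_tot = Σ(y-ȳ)² = 637.33
R² = 1 - SS_res/SS_tot = 1 - 0.0235 = 0.9765

0.9765


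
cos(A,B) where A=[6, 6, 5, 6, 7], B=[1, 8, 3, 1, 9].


A·B = 6·1 + 6·8 + 5·3 + 6·1 + 7·9 = 138
‖A‖ = √182 = 13.4907, ‖B‖ = √156 = 12.49
cos = 138/(√182·√156) = 138/√28392 = 0.819

0.819


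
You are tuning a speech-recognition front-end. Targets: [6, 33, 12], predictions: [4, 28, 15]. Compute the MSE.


Squared errors: (6-4)²=4, (33-28)²=25, (12-15)²=9
Sum = 38
MSE = 38/3 = 38/3

38/3


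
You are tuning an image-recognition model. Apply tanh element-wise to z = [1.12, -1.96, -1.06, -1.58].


tanh(1.12) = 0.8076
tanh(-1.96) = -0.9611
tanh(-1.06) = -0.7857
tanh(-1.58) = -0.9186
result = [0.8076, -0.9611, -0.7857, -0.9186]

[0.8076, -0.9611, -0.7857, -0.9186]


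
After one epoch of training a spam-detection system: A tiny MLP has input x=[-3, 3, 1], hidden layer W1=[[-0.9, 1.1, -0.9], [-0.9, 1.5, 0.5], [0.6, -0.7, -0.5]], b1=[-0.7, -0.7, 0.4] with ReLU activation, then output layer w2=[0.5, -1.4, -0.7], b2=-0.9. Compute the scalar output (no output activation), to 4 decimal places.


z1[0] = (-0.9)·(-3) + (1.1)·(3) + (-0.9)·(1) - 0.7 = 4.4
z1[1] = (-0.9)·(-3) + (1.5)·(3) + (0.5)·(1) - 0.7 = 7.0
z1[2] = (0.6)·(-3) + (-0.7)·(3) + (-0.5)·(1) + 0.4 = -4.0
h = ReLU(z1) = [4.4, 7.0, 0.0]
output = (0.5)·(4.4) + (-1.4)·(7.0) + (-0.7)·(0.0) - 0.9 = -8.5

-8.5


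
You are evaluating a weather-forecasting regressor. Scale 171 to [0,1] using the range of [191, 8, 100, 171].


min=8, max=191
(171-8)/(191-8) = 163/183 = 0.8907

0.8907


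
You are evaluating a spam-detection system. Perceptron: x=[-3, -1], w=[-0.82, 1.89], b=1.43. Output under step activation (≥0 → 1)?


z = (-3)·(-0.82) + (-1)·(1.89) + 1.43
  = 2.0
step(z) = 1 (z≥0)

1


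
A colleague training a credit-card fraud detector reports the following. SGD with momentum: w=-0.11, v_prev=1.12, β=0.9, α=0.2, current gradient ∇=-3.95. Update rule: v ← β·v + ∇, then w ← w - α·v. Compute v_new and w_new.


v_new = 0.9·1.12 - 3.95 = 1.008 - 3.95 = -2.942
w_new = -0.11 - 0.2·-2.942 = -0.11 + 0.5884 = 0.4784

v_new=-2.942, w_new=0.4784


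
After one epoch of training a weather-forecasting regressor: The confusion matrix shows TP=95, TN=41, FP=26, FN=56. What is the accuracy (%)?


Accuracy = (TP+TN)/(TP+TN+FP+FN)
= (95+41)/(218)
= 136/218 = 62.39%

62.39%


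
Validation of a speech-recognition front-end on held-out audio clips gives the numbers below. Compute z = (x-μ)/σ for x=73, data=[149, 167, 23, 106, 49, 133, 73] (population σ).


μ = 100, σ = 49.6761
z = (73 - 100)/49.6761 = -0.5435

-0.5435


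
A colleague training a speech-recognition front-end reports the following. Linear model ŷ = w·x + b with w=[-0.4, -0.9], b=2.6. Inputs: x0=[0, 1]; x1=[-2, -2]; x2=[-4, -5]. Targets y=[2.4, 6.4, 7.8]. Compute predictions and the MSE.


ŷ0 = (-0.4)·(0) + (-0.9)·(1) + 2.6 = 1.7
ŷ1 = (-0.4)·(-2) + (-0.9)·(-2) + 2.6 = 5.2
ŷ2 = (-0.4)·(-4) + (-0.9)·(-5) + 2.6 = 8.7
errors² = [0.49, 1.44, 0.81]
MSE = 2.7400/3 = 0.9133

0.9133


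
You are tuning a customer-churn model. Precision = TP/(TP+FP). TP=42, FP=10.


Precision = TP/(TP+FP)
= 42/(42+10)
= 42/52 = 80.77%

80.77%


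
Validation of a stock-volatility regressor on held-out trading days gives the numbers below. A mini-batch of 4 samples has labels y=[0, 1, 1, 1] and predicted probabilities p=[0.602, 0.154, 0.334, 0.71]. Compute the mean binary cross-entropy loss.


L[0] = -ln(1-0.602) = -ln(0.398) = 0.9213
L[1] = -ln(0.154) = 1.8708
L[2] = -ln(0.334) = 1.0966
L[3] = -ln(0.71) = 0.3425
mean = (0.9213 + 1.8708 + 1.0966 + 0.3425)/4 = 1.0578

1.0578


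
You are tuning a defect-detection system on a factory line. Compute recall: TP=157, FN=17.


Recall = TP/(TP+FN)
= 157/(157+17)
= 157/174 = 90.23%

90.23%


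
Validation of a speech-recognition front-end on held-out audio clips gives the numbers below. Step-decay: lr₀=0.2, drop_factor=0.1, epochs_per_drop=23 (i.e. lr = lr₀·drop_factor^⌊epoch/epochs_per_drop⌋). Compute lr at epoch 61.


n_drops = ⌊61/23⌋ = 2
lr = 0.2·0.1^2 = 0.2·0.01 = 0.002

0.002


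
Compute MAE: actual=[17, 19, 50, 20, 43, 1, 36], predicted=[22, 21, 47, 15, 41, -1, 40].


Absolute errors: |17-22|=5, |19-21|=2, |50-47|=3, |20-15|=5, |43-41|=2, |1+ 1|=2, |36-40|=4
Sum = 23
MAE = 23/7 = 23/7

23/7


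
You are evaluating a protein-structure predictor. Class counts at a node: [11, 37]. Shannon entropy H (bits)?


Probabilities: [11/48, 37/48] ≈ [0.2292, 0.7708]
H = -((11/48)·log₂(11/48) + (37/48)·log₂(37/48))
  = 0.7766 bits

0.7766 bits


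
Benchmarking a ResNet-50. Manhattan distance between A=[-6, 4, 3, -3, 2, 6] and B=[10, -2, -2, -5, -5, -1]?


d = |-6-10| + |4+ 2| + |3+ 2| + |-3+ 5| + |2+ 5| + |6+ 1|
  = 16 + 6 + 5 + 2 + 7 + 7
  = 43

43


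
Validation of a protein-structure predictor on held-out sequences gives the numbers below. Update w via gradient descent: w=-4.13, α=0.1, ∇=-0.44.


w_new = w - α·∇
= -4.13 - 0.1·-0.44
= -4.13 + 0.044
= -4.086

-4.086


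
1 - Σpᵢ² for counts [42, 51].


Probabilities: [42/93, 51/93] ≈ [0.4516, 0.5484]
Σpᵢ² = (1764 + 2601)/93² = 4365/8649
Gini = 1 - Σpᵢ² = 1 - 4365/8649 = 0.4953

0.4953


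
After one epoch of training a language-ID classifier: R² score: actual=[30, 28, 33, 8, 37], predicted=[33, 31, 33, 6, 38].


ȳ = 27.2
SS_res = Σ(y-ŷ)² = 23
SS_tot = Σ(y-ȳ)² = 506.8
R² = 1 - SS_res/SS_tot = 1 - 0.0454 = 0.9546

0.9546


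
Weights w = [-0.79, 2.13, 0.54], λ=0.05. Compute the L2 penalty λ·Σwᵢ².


‖w‖₂² = (-0.79)² + (2.13)² + (0.54)²
     = 0.6241 + 4.5369 + 0.2916
     = 5.4526
λ·‖w‖₂² = 0.05·5.4526 = 0.27263

0.27263


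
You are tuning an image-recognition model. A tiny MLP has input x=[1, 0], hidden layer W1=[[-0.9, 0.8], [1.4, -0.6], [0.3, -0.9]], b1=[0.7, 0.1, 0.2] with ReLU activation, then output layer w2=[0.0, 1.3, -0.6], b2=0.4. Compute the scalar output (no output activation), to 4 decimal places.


z1[0] = (-0.9)·(1) + (0.8)·(0) + 0.7 = -0.2
z1[1] = (1.4)·(1) + (-0.6)·(0) + 0.1 = 1.5
z1[2] = (0.3)·(1) + (-0.9)·(0) + 0.2 = 0.5
h = ReLU(z1) = [0.0, 1.5, 0.5]
output = (0.0)·(0.0) + (1.3)·(1.5) + (-0.6)·(0.5) + 0.4 = 2.05

2.05


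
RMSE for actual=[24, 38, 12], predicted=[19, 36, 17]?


MSE = 54/3 = 18
RMSE = √(54/3) = 4.2426

4.2426


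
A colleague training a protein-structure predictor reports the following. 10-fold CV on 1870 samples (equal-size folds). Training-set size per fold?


Fold size = 1870/10 = 187
Training per fold = 1870 - 187 = 1683

1683


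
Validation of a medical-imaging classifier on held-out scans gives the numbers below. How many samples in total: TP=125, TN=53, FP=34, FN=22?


Total = TP + TN + FP + FN
= 125 + 53 + 34 + 22
= 234
(Predicted positive: 159, predicted negative: 75)

234


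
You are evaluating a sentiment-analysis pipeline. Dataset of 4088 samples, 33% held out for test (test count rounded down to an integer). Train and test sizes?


Test = ⌊4088·33/100⌋ = 1349
Train = 4088 - 1349 = 2739

Train: 2739, Test: 1349


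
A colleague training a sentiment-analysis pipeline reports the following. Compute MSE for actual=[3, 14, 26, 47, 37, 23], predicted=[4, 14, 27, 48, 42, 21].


Squared errors: (3-4)²=1, (14-14)²=0, (26-27)²=1, (47-48)²=1, (37-42)²=25, (23-21)²=4
Sum = 32
MSE = 32/6 = 16/3

16/3


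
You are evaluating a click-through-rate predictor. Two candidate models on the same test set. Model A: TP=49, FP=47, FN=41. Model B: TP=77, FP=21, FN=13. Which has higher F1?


Model A: P=49/96=0.5104, R=49/90=0.5444, F1=2PR/(P+R)=2TP/(2TP+FP+FN)=98/186=0.5269
Model B: P=77/98=0.7857, R=77/90=0.8556, F1=2PR/(P+R)=2TP/(2TP+FP+FN)=154/188=0.8191
0.5269 < 0.8191 → Model B

Model B


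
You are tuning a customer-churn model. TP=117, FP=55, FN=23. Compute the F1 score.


Precision = 117/172 = 0.6802
Recall = 117/140 = 0.8357
F1 = 2·P·R/(P+R) = 2·TP/(2·TP+FP+FN) = 234/(234+55+23) = 234/312 = 0.75

0.75


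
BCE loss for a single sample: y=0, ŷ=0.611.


BCE = -[y·ln(p) + (1-y)·ln(1-p)]
= -0 - 1·ln(1-0.611)
= -ln(0.389) = 0.9442

0.9442


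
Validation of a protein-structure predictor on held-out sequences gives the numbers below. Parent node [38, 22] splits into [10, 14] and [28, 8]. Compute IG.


Parent = [38, 22], H_parent = 0.9481
H_left = 0.9799 (n=24), H_right = 0.7642 (n=36)
H_children = (24/60)·0.9799 + (36/60)·0.7642 = 0.8505
IG = 0.9481 - 0.8505 = 0.0976

0.0976


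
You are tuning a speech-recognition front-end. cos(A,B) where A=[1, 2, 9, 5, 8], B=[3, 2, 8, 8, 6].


A·B = 1·3 + 2·2 + 9·8 + 5·8 + 8·6 = 167
‖A‖ = √175 = 13.2288, ‖B‖ = √177 = 13.3041
cos = 167/(√175·√177) = 167/√30975 = 0.9489

0.9489


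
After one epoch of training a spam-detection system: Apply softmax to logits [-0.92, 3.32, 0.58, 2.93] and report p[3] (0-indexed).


Exponentials: e^-0.92=0.3985, e^3.32=27.6604, e^0.58=1.786, e^2.93=18.7276
Sum = 48.5725
Softmax = [0.0082, 0.5695, 0.0368, 0.3856]
p[3] = 18.7276/48.5725 = 0.3856

0.3856


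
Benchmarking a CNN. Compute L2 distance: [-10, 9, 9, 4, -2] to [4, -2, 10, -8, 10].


d = √((-10-4)² + (9+ 2)² + (9-10)² + (4+ 8)² + (-2-10)²)
  = √(196 + 121 + 1 + 144 + 144)
  = √606 = 24.6171

24.6171


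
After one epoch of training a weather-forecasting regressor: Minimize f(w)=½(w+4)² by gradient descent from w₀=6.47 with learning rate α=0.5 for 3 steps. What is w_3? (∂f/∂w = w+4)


step 1: grad = 6.47+4 = 10.47; w = 6.47 - 0.5·(10.47) = 1.235
step 2: grad = 1.235+4 = 5.235; w = 1.235 - 0.5·(5.235) = -1.3825
step 3: grad = -1.3825+4 = 2.6175; w = -1.3825 - 0.5·(2.6175) = -2.69125

-2.69125


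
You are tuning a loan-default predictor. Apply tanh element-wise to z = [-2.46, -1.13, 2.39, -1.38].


tanh(-2.46) = -0.9855
tanh(-1.13) = -0.811
tanh(2.39) = 0.9833
tanh(-1.38) = -0.881
result = [-0.9855, -0.811, 0.9833, -0.881]

[-0.9855, -0.811, 0.9833, -0.881]


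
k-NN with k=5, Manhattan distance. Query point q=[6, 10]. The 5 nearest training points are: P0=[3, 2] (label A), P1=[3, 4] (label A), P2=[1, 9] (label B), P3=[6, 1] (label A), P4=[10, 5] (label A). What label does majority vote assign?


d(q,P0) = 11  (label A)
d(q,P1) = 9  (label A)
d(q,P2) = 6  (label B)
d(q,P3) = 9  (label A)
d(q,P4) = 9  (label A)
Votes: A=4, B=1
Majority → A

A


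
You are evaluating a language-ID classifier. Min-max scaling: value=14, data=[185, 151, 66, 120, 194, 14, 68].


min=14, max=194
(14-14)/(194-14) = 0/180 = 0.0

0.0


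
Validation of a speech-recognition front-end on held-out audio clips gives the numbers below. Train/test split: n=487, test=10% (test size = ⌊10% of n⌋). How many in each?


Test = ⌊487·10/100⌋ = 48
Train = 487 - 48 = 439

Train: 439, Test: 48


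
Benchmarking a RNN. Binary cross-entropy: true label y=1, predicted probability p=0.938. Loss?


BCE = -[y·ln(p) + (1-y)·ln(1-p)]
= -1·ln(0.938) - 0
= -ln(0.938) = 0.064

0.064


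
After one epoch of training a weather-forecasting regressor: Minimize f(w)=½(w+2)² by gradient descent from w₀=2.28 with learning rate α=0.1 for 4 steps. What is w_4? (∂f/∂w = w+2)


step 1: grad = 2.28+2 = 4.28; w = 2.28 - 0.1·(4.28) = 1.852
step 2: grad = 1.852+2 = 3.852; w = 1.852 - 0.1·(3.852) = 1.4668
step 3: grad = 1.4668+2 = 3.4668; w = 1.4668 - 0.1·(3.4668) = 1.12012
step 4: grad = 1.12012+2 = 3.12012; w = 1.12012 - 0.1·(3.12012) = 0.808108

0.808108


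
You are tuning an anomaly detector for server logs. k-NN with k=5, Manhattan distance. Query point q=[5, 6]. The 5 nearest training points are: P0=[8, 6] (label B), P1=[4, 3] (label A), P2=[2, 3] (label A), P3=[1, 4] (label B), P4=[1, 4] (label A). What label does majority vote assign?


d(q,P0) = 3  (label B)
d(q,P1) = 4  (label A)
d(q,P2) = 6  (label A)
d(q,P3) = 6  (label B)
d(q,P4) = 6  (label A)
Votes: A=3, B=2
Majority → A

A


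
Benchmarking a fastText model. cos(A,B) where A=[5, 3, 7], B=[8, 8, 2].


A·B = 5·8 + 3·8 + 7·2 = 78
‖A‖ = √83 = 9.1104, ‖B‖ = √132 = 11.4891
cos = 78/(√83·√132) = 78/√10956 = 0.7452

0.7452


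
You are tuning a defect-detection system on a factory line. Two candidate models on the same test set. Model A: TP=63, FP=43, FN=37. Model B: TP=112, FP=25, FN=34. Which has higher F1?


Model A: P=63/106=0.5943, R=63/100=0.63, F1=2PR/(P+R)=2TP/(2TP+FP+FN)=126/206=0.6117
Model B: P=112/137=0.8175, R=112/146=0.7671, F1=2PR/(P+R)=2TP/(2TP+FP+FN)=224/283=0.7915
0.6117 < 0.7915 → Model B

Model B


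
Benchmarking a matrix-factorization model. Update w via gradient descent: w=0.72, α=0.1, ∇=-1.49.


w_new = w - α·∇
= 0.72 - 0.1·-1.49
= 0.72 + 0.149
= 0.869

0.869


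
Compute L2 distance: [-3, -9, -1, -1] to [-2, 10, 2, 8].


d = √((-3+ 2)² + (-9-10)² + (-1-2)² + (-1-8)²)
  = √(1 + 361 + 9 + 81)
  = √452 = 21.2603

21.2603


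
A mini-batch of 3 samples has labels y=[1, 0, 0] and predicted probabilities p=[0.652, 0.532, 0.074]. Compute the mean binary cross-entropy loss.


L[0] = -ln(0.652) = 0.4277
L[1] = -ln(1-0.532) = -ln(0.468) = 0.7593
L[2] = -ln(1-0.074) = -ln(0.926) = 0.0769
mean = (0.4277 + 0.7593 + 0.0769)/3 = 0.4213

0.4213


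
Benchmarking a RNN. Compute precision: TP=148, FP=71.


Precision = TP/(TP+FP)
= 148/(148+71)
= 148/219 = 67.58%

67.58%


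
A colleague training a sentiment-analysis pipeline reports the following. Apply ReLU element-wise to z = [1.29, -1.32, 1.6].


ReLU(1.29) = max(0, 1.29) = 1.29
ReLU(-1.32) = max(0, -1.32) = 0.0
ReLU(1.6) = max(0, 1.6) = 1.6
result = [1.29, 0.0, 1.6]

[1.29, 0.0, 1.6]


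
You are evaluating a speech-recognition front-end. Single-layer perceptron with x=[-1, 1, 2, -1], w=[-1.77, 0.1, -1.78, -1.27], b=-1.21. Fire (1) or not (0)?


z = (-1)·(-1.77) + (1)·(0.1) + (2)·(-1.78) + (-1)·(-1.27) - 1.21
  = -1.63
step(z) = 0 (z<0)

0


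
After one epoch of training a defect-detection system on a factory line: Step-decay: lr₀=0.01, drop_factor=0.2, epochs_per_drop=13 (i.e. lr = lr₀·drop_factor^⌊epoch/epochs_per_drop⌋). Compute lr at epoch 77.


n_drops = ⌊77/13⌋ = 5
lr = 0.01·0.2^5 = 0.01·0.00032 = 0.0000032

0.0000032


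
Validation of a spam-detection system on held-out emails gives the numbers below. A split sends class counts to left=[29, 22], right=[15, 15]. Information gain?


Parent = [44, 37], H_parent = 0.9946
H_left = 0.9864 (n=51), H_right = 1 (n=30)
H_children = (51/81)·0.9864 + (30/81)·1 = 0.9914
IG = 0.9946 - 0.9914 = 0.0032

0.0032


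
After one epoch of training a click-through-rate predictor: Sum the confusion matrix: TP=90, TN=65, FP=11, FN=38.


Total = TP + TN + FP + FN
= 90 + 65 + 11 + 38
= 204
(Predicted positive: 101, predicted negative: 103)

204


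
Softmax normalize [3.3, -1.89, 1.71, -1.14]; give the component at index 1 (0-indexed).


Exponentials: e^3.3=27.1126, e^-1.89=0.1511, e^1.71=5.529, e^-1.14=0.3198
Sum = 33.1125
Softmax = [0.8188, 0.0046, 0.167, 0.0097]
p[1] = 0.1511/33.1125 = 0.0046

0.0046


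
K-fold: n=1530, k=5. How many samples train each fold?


Fold size = 1530/5 = 306
Training per fold = 1530 - 306 = 1224

1224


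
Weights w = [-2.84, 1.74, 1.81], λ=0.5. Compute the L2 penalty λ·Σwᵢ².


‖w‖₂² = (-2.84)² + (1.74)² + (1.81)²
     = 8.0656 + 3.0276 + 3.2761
     = 14.3693
λ·‖w‖₂² = 0.5·14.3693 = 7.18465

7.18465


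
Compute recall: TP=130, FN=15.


Recall = TP/(TP+FN)
= 130/(130+15)
= 130/145 = 89.66%

89.66%


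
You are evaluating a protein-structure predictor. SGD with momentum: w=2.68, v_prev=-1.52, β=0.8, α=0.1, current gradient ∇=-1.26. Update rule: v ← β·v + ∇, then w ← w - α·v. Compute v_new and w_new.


v_new = 0.8·-1.52 - 1.26 = -1.216 - 1.26 = -2.476
w_new = 2.68 - 0.1·-2.476 = 2.68 + 0.2476 = 2.9276

v_new=-2.476, w_new=2.9276


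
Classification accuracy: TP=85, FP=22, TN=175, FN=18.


Accuracy = (TP+TN)/(TP+TN+FP+FN)
= (85+175)/(300)
= 260/300 = 86.67%

86.67%


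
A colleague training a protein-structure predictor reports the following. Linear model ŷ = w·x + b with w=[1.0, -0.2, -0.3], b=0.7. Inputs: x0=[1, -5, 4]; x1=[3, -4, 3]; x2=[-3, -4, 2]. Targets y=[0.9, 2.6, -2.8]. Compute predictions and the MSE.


ŷ0 = (1.0)·(1) + (-0.2)·(-5) + (-0.3)·(4) + 0.7 = 1.5
ŷ1 = (1.0)·(3) + (-0.2)·(-4) + (-0.3)·(3) + 0.7 = 3.6
ŷ2 = (1.0)·(-3) + (-0.2)·(-4) + (-0.3)·(2) + 0.7 = -2.1
errors² = [0.36, 1.0, 0.49]
MSE = 1.8500/3 = 0.6167

0.6167


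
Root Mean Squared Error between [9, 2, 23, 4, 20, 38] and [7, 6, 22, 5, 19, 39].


MSE = 24/6 = 4
RMSE = √(24/6) = 2.0

2.0


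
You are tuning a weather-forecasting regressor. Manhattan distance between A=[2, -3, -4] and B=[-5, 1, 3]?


d = |2+ 5| + |-3-1| + |-4-3|
  = 7 + 4 + 7
  = 18

18


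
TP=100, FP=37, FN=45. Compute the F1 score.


Precision = 100/137 = 0.7299
Recall = 100/145 = 0.6897
F1 = 2·P·R/(P+R) = 2·TP/(2·TP+FP+FN) = 200/(200+37+45) = 200/282 = 0.7092

0.7092


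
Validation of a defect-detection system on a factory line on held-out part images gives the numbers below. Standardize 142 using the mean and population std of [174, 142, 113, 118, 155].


μ = 140.4, σ = 22.7912
z = (142 - 140.4)/22.7912 = 0.0702

0.0702


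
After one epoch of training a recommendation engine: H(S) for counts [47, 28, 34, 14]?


Probabilities: [47/123, 28/123, 34/123, 14/123] ≈ [0.3821, 0.2276, 0.2764, 0.1138]
H = -((47/123)·log₂(47/123) + (28/123)·log₂(28/123) + (34/123)·log₂(34/123) + (14/123)·log₂(14/123))
  = 1.886 bits

1.886 bits


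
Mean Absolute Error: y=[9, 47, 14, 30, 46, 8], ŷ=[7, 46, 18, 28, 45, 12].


Absolute errors: |9-7|=2, |47-46|=1, |14-18|=4, |30-28|=2, |46-45|=1, |8-12|=4
Sum = 14
MAE = 14/6 = 7/3

7/3


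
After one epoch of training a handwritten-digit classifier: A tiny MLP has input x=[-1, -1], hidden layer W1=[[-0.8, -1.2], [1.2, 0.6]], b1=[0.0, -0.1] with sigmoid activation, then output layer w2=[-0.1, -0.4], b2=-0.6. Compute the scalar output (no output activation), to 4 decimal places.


z1[0] = (-0.8)·(-1) + (-1.2)·(-1) + 0.0 = 2.0
z1[1] = (1.2)·(-1) + (0.6)·(-1) - 0.1 = -1.9
h = sigmoid(z1) = [0.8808, 0.1301]
output = (-0.1)·(0.8808) + (-0.4)·(0.1301) - 0.6 = -0.7401

-0.7401


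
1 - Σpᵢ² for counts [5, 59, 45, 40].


Probabilities: [5/149, 59/149, 45/149, 40/149] ≈ [0.0336, 0.396, 0.302, 0.2685]
Σpᵢ² = (25 + 3481 + 2025 + 1600)/149² = 7131/22201
Gini = 1 - Σpᵢ² = 1 - 7131/22201 = 0.6788

0.6788


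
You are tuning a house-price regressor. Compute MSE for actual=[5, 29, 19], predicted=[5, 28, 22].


Squared errors: (5-5)²=0, (29-28)²=1, (19-22)²=9
Sum = 10
MSE = 10/3 = 10/3

10/3


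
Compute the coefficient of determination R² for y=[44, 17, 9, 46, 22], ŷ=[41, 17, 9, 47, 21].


ȳ = 27.6
SS_res = Σ(y-ŷ)² = 11
SS_tot = Σ(y-ȳ)² = 1097.2
R² = 1 - SS_res/SS_tot = 1 - 0.01 = 0.99

0.99


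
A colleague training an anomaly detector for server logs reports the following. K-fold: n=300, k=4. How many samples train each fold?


Fold size = 300/4 = 75
Training per fold = 300 - 75 = 225

225


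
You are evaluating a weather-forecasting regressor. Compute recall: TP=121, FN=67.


Recall = TP/(TP+FN)
= 121/(121+67)
= 121/188 = 64.36%

64.36%


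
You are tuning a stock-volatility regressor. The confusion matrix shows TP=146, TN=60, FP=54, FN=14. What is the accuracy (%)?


Accuracy = (TP+TN)/(TP+TN+FP+FN)
= (146+60)/(274)
= 206/274 = 75.18%

75.18%


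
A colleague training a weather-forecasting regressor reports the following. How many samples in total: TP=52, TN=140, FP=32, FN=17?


Total = TP + TN + FP + FN
= 52 + 140 + 32 + 17
= 241
(Predicted positive: 84, predicted negative: 157)

241


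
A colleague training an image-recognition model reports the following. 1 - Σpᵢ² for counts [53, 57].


Probabilities: [53/110, 57/110] ≈ [0.4818, 0.5182]
Σpᵢ² = (2809 + 3249)/110² = 6058/12100
Gini = 1 - Σpᵢ² = 1 - 6058/12100 = 0.4993

0.4993


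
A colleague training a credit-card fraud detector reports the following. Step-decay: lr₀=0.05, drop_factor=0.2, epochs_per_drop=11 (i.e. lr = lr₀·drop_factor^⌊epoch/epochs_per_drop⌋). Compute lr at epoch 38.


n_drops = ⌊38/11⌋ = 3
lr = 0.05·0.2^3 = 0.05·0.008 = 0.0004

0.0004


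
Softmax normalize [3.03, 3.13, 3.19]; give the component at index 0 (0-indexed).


Exponentials: e^3.03=20.6972, e^3.13=22.874, e^3.19=24.2884
Sum = 67.8596
Softmax = [0.305, 0.3371, 0.3579]
p[0] = 20.6972/67.8596 = 0.305

0.305


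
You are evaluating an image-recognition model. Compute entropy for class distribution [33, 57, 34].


Probabilities: [33/124, 57/124, 34/124] ≈ [0.2661, 0.4597, 0.2742]
H = -((33/124)·log₂(33/124) + (57/124)·log₂(57/124) + (34/124)·log₂(34/124))
  = 1.5355 bits

1.5355 bits


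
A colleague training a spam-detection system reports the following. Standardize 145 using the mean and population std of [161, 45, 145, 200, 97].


μ = 129.6, σ = 53.6641
z = (145 - 129.6)/53.6641 = 0.287

0.287


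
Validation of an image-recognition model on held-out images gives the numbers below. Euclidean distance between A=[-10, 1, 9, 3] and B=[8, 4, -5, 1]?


d = √((-10-8)² + (1-4)² + (9+ 5)² + (3-1)²)
  = √(324 + 9 + 196 + 4)
  = √533 = 23.0868

23.0868


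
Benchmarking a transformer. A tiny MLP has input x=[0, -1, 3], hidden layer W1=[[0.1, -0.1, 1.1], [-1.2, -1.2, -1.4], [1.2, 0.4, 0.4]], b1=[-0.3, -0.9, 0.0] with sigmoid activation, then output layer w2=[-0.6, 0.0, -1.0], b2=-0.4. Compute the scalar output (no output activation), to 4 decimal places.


z1[0] = (0.1)·(0) + (-0.1)·(-1) + (1.1)·(3) - 0.3 = 3.1
z1[1] = (-1.2)·(0) + (-1.2)·(-1) + (-1.4)·(3) - 0.9 = -3.9
z1[2] = (1.2)·(0) + (0.4)·(-1) + (0.4)·(3) + 0.0 = 0.8
h = sigmoid(z1) = [0.9569, 0.0198, 0.69]
output = (-0.6)·(0.9569) + (0.0)·(0.0198) + (-1.0)·(0.69) - 0.4 = -1.6641

-1.6641


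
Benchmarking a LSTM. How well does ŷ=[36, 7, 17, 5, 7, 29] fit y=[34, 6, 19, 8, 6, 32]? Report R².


ȳ = 17.5
SS_res = Σ(y-ŷ)² = 28
SS_tot = Σ(y-ȳ)² = 839.5
R² = 1 - SS_res/SS_tot = 1 - 0.0334 = 0.9666

0.9666


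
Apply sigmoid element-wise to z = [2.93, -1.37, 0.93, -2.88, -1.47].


σ(2.93) = 1/(1+e^-2.93) = 0.9493
σ(-1.37) = 1/(1+e^1.37) = 0.2026
σ(0.93) = 1/(1+e^-0.93) = 0.7171
σ(-2.88) = 1/(1+e^2.88) = 0.0532
σ(-1.47) = 1/(1+e^1.47) = 0.1869
result = [0.9493, 0.2026, 0.7171, 0.0532, 0.1869]

[0.9493, 0.2026, 0.7171, 0.0532, 0.1869]


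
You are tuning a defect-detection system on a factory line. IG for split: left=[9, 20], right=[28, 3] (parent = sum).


Parent = [37, 23], H_parent = 0.9604
H_left = 0.8936 (n=29), H_right = 0.4587 (n=31)
H_children = (29/60)·0.8936 + (31/60)·0.4587 = 0.6689
IG = 0.9604 - 0.6689 = 0.2915

0.2915


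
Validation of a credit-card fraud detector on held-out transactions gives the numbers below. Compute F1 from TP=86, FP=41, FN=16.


Precision = 86/127 = 0.6772
Recall = 86/102 = 0.8431
F1 = 2·P·R/(P+R) = 2·TP/(2·TP+FP+FN) = 172/(172+41+16) = 172/229 = 0.7511

0.7511


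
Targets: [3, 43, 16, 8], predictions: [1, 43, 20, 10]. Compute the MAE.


Absolute errors: |3-1|=2, |43-43|=0, |16-20|=4, |8-10|=2
Sum = 8
MAE = 8/4 = 2

2


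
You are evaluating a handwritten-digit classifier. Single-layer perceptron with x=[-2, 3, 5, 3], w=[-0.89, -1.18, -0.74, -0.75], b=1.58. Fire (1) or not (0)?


z = (-2)·(-0.89) + (3)·(-1.18) + (5)·(-0.74) + (3)·(-0.75) + 1.58
  = -6.13
step(z) = 0 (z<0)

0


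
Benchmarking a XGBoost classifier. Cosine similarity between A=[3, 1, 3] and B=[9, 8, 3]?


A·B = 3·9 + 1·8 + 3·3 = 44
‖A‖ = √19 = 4.3589, ‖B‖ = √154 = 12.4097
cos = 44/(√19·√154) = 44/√2926 = 0.8134

0.8134


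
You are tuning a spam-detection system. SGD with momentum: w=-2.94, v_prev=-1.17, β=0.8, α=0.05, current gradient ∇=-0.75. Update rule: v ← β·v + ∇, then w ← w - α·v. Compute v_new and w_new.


v_new = 0.8·-1.17 - 0.75 = -0.936 - 0.75 = -1.686
w_new = -2.94 - 0.05·-1.686 = -2.94 + 0.0843 = -2.8557

v_new=-1.686, w_new=-2.8557


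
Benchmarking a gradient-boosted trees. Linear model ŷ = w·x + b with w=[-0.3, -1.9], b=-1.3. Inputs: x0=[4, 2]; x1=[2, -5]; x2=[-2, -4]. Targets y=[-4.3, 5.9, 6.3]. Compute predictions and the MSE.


ŷ0 = (-0.3)·(4) + (-1.9)·(2) - 1.3 = -6.3
ŷ1 = (-0.3)·(2) + (-1.9)·(-5) - 1.3 = 7.6
ŷ2 = (-0.3)·(-2) + (-1.9)·(-4) - 1.3 = 6.9
errors² = [4.0, 2.89, 0.36]
MSE = 7.2500/3 = 2.4167

2.4167


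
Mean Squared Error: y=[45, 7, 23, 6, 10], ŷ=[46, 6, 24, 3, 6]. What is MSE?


Squared errors: (45-46)²=1, (7-6)²=1, (23-24)²=1, (6-3)²=9, (10-6)²=16
Sum = 28
MSE = 28/5 = 28/5

28/5


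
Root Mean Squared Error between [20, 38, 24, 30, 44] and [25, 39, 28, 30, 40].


MSE = 58/5 = 11.6
RMSE = √(58/5) = 3.4059

3.4059


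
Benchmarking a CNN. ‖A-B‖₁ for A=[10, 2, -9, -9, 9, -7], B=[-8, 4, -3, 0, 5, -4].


d = |10+ 8| + |2-4| + |-9+ 3| + |-9-0| + |9-5| + |-7+ 4|
  = 18 + 2 + 6 + 9 + 4 + 3
  = 42

42


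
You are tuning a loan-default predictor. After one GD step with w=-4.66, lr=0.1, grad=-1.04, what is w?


w_new = w - α·∇
= -4.66 - 0.1·-1.04
= -4.66 + 0.104
= -4.556

-4.556


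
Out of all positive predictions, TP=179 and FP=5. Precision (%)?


Precision = TP/(TP+FP)
= 179/(179+5)
= 179/184 = 97.28%

97.28%


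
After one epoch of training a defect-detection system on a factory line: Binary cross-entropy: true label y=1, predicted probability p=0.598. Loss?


BCE = -[y·ln(p) + (1-y)·ln(1-p)]
= -1·ln(0.598) - 0
= -ln(0.598) = 0.5142

0.5142


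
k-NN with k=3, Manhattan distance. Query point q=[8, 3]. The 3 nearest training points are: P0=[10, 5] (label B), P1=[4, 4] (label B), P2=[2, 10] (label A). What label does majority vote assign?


d(q,P0) = 4  (label B)
d(q,P1) = 5  (label B)
d(q,P2) = 13  (label A)
Votes: A=1, B=2
Majority → B

B


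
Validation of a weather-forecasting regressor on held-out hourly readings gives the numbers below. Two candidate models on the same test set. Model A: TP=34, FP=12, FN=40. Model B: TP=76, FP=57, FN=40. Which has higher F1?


Model A: P=34/46=0.7391, R=34/74=0.4595, F1=2PR/(P+R)=2TP/(2TP+FP+FN)=68/120=0.5667
Model B: P=76/133=0.5714, R=76/116=0.6552, F1=2PR/(P+R)=2TP/(2TP+FP+FN)=152/249=0.6104
0.5667 < 0.6104 → Model B

Model B


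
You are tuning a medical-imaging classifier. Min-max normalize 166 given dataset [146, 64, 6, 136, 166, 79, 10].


min=6, max=166
(166-6)/(166-6) = 160/160 = 1.0

1.0


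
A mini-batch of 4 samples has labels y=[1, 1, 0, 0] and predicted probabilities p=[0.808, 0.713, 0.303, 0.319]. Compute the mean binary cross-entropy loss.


L[0] = -ln(0.808) = 0.2132
L[1] = -ln(0.713) = 0.3383
L[2] = -ln(1-0.303) = -ln(0.697) = 0.361
L[3] = -ln(1-0.319) = -ln(0.681) = 0.3842
mean = (0.2132 + 0.3383 + 0.361 + 0.3842)/4 = 0.3242

0.3242


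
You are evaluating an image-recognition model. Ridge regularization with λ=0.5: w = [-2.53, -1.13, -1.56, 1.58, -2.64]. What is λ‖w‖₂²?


‖w‖₂² = (-2.53)² + (-1.13)² + (-1.56)² + (1.58)² + (-2.64)²
     = 6.4009 + 1.2769 + 2.4336 + 2.4964 + 6.9696
     = 19.5774
λ·‖w‖₂² = 0.5·19.5774 = 9.7887

9.7887


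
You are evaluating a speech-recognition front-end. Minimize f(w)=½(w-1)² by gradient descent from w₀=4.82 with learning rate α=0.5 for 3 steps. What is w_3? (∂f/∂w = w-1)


step 1: grad = 4.82-1 = 3.82; w = 4.82 - 0.5·(3.82) = 2.91
step 2: grad = 2.91-1 = 1.91; w = 2.91 - 0.5·(1.91) = 1.955
step 3: grad = 1.955-1 = 0.955; w = 1.955 - 0.5·(0.955) = 1.4775

1.4775


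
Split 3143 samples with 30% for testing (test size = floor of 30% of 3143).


Test = ⌊3143·30/100⌋ = 942
Train = 3143 - 942 = 2201

Train: 2201, Test: 942


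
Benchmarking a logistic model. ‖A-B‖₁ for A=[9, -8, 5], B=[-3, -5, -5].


d = |9+ 3| + |-8+ 5| + |5+ 5|
  = 12 + 3 + 10
  = 25

25


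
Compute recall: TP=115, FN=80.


Recall = TP/(TP+FN)
= 115/(115+80)
= 115/195 = 58.97%

58.97%


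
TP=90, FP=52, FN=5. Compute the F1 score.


Precision = 90/142 = 0.6338
Recall = 90/95 = 0.9474
F1 = 2·P·R/(P+R) = 2·TP/(2·TP+FP+FN) = 180/(180+52+5) = 180/237 = 0.7595

0.7595


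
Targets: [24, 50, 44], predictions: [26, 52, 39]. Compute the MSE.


Squared errors: (24-26)²=4, (50-52)²=4, (44-39)²=25
Sum = 33
MSE = 33/3 = 11

11


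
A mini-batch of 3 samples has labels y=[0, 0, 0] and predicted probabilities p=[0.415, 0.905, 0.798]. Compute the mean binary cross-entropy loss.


L[0] = -ln(1-0.415) = -ln(0.585) = 0.5361
L[1] = -ln(1-0.905) = -ln(0.095) = 2.3539
L[2] = -ln(1-0.798) = -ln(0.202) = 1.5995
mean = (0.5361 + 2.3539 + 1.5995)/3 = 1.4965

1.4965


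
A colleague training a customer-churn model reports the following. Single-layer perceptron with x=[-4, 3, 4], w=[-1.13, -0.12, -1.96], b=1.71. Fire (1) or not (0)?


z = (-4)·(-1.13) + (3)·(-0.12) + (4)·(-1.96) + 1.71
  = -1.97
step(z) = 0 (z<0)

0


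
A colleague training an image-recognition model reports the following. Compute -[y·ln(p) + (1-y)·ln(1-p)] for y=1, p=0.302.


BCE = -[y·ln(p) + (1-y)·ln(1-p)]
= -1·ln(0.302) - 0
= -ln(0.302) = 1.1973

1.1973


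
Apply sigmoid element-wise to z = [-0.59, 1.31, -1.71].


σ(-0.59) = 1/(1+e^0.59) = 0.3566
σ(1.31) = 1/(1+e^-1.31) = 0.7875
σ(-1.71) = 1/(1+e^1.71) = 0.1532
result = [0.3566, 0.7875, 0.1532]

[0.3566, 0.7875, 0.1532]


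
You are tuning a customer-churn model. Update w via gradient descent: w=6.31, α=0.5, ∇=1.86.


w_new = w - α·∇
= 6.31 - 0.5·1.86
= 6.31 - 0.93
= 5.38

5.38


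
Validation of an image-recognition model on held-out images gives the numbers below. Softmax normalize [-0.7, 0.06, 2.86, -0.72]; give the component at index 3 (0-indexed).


Exponentials: e^-0.7=0.4966, e^0.06=1.0618, e^2.86=17.4615, e^-0.72=0.4868
Sum = 19.5067
Softmax = [0.0255, 0.0544, 0.8952, 0.025]
p[3] = 0.4868/19.5067 = 0.025

0.025


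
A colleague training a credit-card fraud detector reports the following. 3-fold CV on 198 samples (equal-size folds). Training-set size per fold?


Fold size = 198/3 = 66
Training per fold = 198 - 66 = 132

132


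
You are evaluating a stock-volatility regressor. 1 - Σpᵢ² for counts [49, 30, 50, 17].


Probabilities: [49/146, 30/146, 50/146, 17/146] ≈ [0.3356, 0.2055, 0.3425, 0.1164]
Σpᵢ² = (2401 + 900 + 2500 + 289)/146² = 6090/21316
Gini = 1 - Σpᵢ² = 1 - 6090/21316 = 0.7143

0.7143


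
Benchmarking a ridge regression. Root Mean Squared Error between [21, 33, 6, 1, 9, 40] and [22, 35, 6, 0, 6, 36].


MSE = 31/6 = 5.1667
RMSE = √(31/6) = 2.273

2.273


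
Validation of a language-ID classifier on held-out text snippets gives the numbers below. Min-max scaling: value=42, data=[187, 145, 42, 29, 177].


min=29, max=187
(42-29)/(187-29) = 13/158 = 0.0823

0.0823


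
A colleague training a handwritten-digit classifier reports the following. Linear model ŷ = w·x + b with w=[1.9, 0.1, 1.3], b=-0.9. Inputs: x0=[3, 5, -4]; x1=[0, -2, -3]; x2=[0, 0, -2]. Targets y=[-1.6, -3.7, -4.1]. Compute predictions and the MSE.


ŷ0 = (1.9)·(3) + (0.1)·(5) + (1.3)·(-4) - 0.9 = 0.1
ŷ1 = (1.9)·(0) + (0.1)·(-2) + (1.3)·(-3) - 0.9 = -5.0
ŷ2 = (1.9)·(0) + (0.1)·(0) + (1.3)·(-2) - 0.9 = -3.5
errors² = [2.89, 1.69, 0.36]
MSE = 4.9400/3 = 1.6467

1.6467


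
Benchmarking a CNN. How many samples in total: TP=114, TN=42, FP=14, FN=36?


Total = TP + TN + FP + FN
= 114 + 42 + 14 + 36
= 206
(Predicted positive: 128, predicted negative: 78)

206


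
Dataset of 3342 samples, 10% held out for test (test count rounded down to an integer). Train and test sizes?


Test = ⌊3342·10/100⌋ = 334
Train = 3342 - 334 = 3008

Train: 3008, Test: 334


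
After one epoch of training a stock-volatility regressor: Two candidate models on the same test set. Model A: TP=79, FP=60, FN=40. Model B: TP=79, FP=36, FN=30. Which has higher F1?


Model A: P=79/139=0.5683, R=79/119=0.6639, F1=2PR/(P+R)=2TP/(2TP+FP+FN)=158/258=0.6124
Model B: P=79/115=0.687, R=79/109=0.7248, F1=2PR/(P+R)=2TP/(2TP+FP+FN)=158/224=0.7054
0.6124 < 0.7054 → Model B

Model B


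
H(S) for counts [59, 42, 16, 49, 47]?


Probabilities: [59/213, 42/213, 16/213, 49/213, 47/213] ≈ [0.277, 0.1972, 0.0751, 0.23, 0.2207]
H = -((59/213)·log₂(59/213) + (42/213)·log₂(42/213) + (16/213)·log₂(16/213) + (49/213)·log₂(49/213) + (47/213)·log₂(47/213))
  = 2.2242 bits

2.2242 bits


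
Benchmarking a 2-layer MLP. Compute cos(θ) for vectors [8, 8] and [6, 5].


A·B = 8·6 + 8·5 = 88
‖A‖ = √128 = 11.3137, ‖B‖ = √61 = 7.8102
cos = 88/(√128·√61) = 88/√7808 = 0.9959

0.9959


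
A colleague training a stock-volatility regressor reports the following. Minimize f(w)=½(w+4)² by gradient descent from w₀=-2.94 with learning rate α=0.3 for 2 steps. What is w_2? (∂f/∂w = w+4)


step 1: grad = -2.94+4 = 1.06; w = -2.94 - 0.3·(1.06) = -3.258
step 2: grad = -3.258+4 = 0.742; w = -3.258 - 0.3·(0.742) = -3.4806

-3.4806


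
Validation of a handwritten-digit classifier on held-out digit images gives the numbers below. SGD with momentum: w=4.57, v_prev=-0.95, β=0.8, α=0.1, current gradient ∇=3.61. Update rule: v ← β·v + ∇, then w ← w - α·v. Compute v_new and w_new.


v_new = 0.8·-0.95 + 3.61 = -0.76 + 3.61 = 2.85
w_new = 4.57 - 0.1·2.85 = 4.57 - 0.285 = 4.285

v_new=2.85, w_new=4.285


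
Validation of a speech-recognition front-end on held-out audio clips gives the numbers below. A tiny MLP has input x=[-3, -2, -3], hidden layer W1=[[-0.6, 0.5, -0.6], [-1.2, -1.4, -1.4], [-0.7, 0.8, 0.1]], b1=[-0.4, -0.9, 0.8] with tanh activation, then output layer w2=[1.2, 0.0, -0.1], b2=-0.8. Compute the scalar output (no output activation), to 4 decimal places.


z1[0] = (-0.6)·(-3) + (0.5)·(-2) + (-0.6)·(-3) - 0.4 = 2.2
z1[1] = (-1.2)·(-3) + (-1.4)·(-2) + (-1.4)·(-3) - 0.9 = 9.7
z1[2] = (-0.7)·(-3) + (0.8)·(-2) + (0.1)·(-3) + 0.8 = 1.0
h = tanh(z1) = [0.9757, 1.0, 0.7616]
output = (1.2)·(0.9757) + (0.0)·(1.0) + (-0.1)·(0.7616) - 0.8 = 0.2947

0.2947
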